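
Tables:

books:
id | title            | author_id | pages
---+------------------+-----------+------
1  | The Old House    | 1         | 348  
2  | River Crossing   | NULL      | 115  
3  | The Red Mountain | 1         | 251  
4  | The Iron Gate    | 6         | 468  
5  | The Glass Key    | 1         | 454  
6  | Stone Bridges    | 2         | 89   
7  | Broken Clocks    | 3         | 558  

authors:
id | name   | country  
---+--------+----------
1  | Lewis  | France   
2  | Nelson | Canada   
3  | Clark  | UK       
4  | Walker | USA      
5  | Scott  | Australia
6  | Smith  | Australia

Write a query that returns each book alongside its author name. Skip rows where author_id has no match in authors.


INNER JOIN keeps only books rows whose author_id matches an id in authors. Walk through each book:
  - book 1 (The Old House): author_id=1 -> matches Lewis
  - book 2 (River Crossing): author_id=NULL, no match -> dropped
  - book 3 (The Red Mountain): author_id=1 -> matches Lewis
  - book 4 (The Iron Gate): author_id=6 -> matches Smith
  - book 5 (The Glass Key): author_id=1 -> matches Lewis
  - book 6 (Stone Bridges): author_id=2 -> matches Nelson
  - book 7 (Broken Clocks): author_id=3 -> matches Clark
So 1 of 7 rows is dropped.

SQL:
SELECT a.title, b.name AS author
FROM books a
INNER JOIN authors b ON a.author_id = b.id

Result:
title            | author
-----------------+-------
The Old House    | Lewis 
The Red Mountain | Lewis 
The Iron Gate    | Smith 
The Glass Key    | Lewis 
Stone Bridges    | Nelson
Broken Clocks    | Clark 


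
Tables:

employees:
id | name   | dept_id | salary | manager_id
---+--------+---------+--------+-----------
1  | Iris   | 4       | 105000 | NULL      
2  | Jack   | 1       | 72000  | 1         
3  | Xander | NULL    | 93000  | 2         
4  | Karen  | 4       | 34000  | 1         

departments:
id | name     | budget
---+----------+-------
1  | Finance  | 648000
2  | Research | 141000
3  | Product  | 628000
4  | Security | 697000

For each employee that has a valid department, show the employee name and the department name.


INNER JOIN keeps only employees rows whose dept_id matches an id in departments. Walk through each employee:
  - employee 1 (Iris): dept_id=4 -> matches Security
  - employee 2 (Jack): dept_id=1 -> matches Finance
  - employee 3 (Xander): dept_id=NULL, no match -> dropped
  - employee 4 (Karen): dept_id=4 -> matches Security
So 1 of 4 rows is dropped.

SQL:
SELECT a.name, b.name AS department
FROM employees a
INNER JOIN departments b ON a.dept_id = b.id

Result:
name  | department
------+-----------
Iris  | Security  
Jack  | Finance   
Karen | Security  


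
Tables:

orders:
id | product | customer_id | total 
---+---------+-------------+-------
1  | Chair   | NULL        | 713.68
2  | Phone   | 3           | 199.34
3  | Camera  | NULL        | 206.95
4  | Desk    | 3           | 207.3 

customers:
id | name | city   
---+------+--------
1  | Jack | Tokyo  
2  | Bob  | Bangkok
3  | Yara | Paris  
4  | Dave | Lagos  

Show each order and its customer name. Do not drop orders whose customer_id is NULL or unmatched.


LEFT JOIN keeps every row from orders (the left table); where customer_id has no match in customers, the customer columns become NULL. Walk through each order:
  - order 1 (Chair): customer_id=NULL, no match -> kept with NULL
  - order 2 (Phone): customer_id=3 -> matches Yara
  - order 3 (Camera): customer_id=NULL, no match -> kept with NULL
  - order 4 (Desk): customer_id=3 -> matches Yara
All 4 rows appear; 2 have NULL customer.

SQL:
SELECT a.product, b.name AS customer
FROM orders a
LEFT JOIN customers b ON a.customer_id = b.id

Result:
product | customer
--------+---------
Chair   | NULL    
Phone   | Yara    
Camera  | NULL    
Desk    | Yara    


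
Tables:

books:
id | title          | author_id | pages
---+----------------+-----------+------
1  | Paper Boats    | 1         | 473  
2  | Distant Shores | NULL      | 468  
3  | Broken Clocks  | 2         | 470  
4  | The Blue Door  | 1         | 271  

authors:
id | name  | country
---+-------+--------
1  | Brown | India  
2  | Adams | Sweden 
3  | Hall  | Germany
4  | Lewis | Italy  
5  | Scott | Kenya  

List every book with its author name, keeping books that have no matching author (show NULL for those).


LEFT JOIN keeps every row from books (the left table); where author_id has no match in authors, the author columns become NULL. Walk through each book:
  - book 1 (Paper Boats): author_id=1 -> matches Brown
  - book 2 (Distant Shores): author_id=NULL, no match -> kept with NULL
  - book 3 (Broken Clocks): author_id=2 -> matches Adams
  - book 4 (The Blue Door): author_id=1 -> matches Brown
All 4 rows appear; 1 has NULL author.

SQL:
SELECT a.title, b.name AS author
FROM books a
LEFT JOIN authors b ON a.author_id = b.id

Result:
title          | author
---------------+-------
Paper Boats    | Brown 
Distant Shores | NULL  
Broken Clocks  | Adams 
The Blue Door  | Brown 


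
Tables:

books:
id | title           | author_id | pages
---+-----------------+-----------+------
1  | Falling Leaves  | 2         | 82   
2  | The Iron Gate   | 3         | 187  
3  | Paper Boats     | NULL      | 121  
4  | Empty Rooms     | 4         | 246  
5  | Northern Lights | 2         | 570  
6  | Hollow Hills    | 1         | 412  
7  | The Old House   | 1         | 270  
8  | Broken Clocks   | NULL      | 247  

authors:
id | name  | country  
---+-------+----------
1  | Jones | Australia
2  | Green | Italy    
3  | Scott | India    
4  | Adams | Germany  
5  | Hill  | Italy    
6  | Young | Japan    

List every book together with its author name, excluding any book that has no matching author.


INNER JOIN keeps only books rows whose author_id matches an id in authors. Walk through each book:
  - book 1 (Falling Leaves): author_id=2 -> matches Green
  - book 2 (The Iron Gate): author_id=3 -> matches Scott
  - book 3 (Paper Boats): author_id=NULL, no match -> dropped
  - book 4 (Empty Rooms): author_id=4 -> matches Adams
  - book 5 (Northern Lights): author_id=2 -> matches Green
  - book 6 (Hollow Hills): author_id=1 -> matches Jones
  - book 7 (The Old House): author_id=1 -> matches Jones
  - book 8 (Broken Clocks): author_id=NULL, no match -> dropped
So 2 of 8 rows are dropped.

SQL:
SELECT a.title, b.name AS author
FROM books a
INNER JOIN authors b ON a.author_id = b.id

Result:
title           | author
----------------+-------
Falling Leaves  | Green 
The Iron Gate   | Scott 
Empty Rooms     | Adams 
Northern Lights | Green 
Hollow Hills    | Jones 
The Old House   | Jones 


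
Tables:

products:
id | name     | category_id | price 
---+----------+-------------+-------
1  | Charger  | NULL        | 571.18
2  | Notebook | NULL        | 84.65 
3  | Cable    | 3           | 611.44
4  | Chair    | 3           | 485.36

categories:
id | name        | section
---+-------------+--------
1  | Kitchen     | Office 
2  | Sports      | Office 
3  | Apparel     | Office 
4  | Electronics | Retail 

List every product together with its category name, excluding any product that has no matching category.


INNER JOIN keeps only products rows whose category_id matches an id in categories. Walk through each product:
  - product 1 (Charger): category_id=NULL, no match -> dropped
  - product 2 (Notebook): category_id=NULL, no match -> dropped
  - product 3 (Cable): category_id=3 -> matches Apparel
  - product 4 (Chair): category_id=3 -> matches Apparel
So 2 of 4 rows are dropped.

SQL:
SELECT a.name, b.name AS category
FROM products a
INNER JOIN categories b ON a.category_id = b.id

Result:
name  | category
------+---------
Cable | Apparel 
Chair | Apparel 


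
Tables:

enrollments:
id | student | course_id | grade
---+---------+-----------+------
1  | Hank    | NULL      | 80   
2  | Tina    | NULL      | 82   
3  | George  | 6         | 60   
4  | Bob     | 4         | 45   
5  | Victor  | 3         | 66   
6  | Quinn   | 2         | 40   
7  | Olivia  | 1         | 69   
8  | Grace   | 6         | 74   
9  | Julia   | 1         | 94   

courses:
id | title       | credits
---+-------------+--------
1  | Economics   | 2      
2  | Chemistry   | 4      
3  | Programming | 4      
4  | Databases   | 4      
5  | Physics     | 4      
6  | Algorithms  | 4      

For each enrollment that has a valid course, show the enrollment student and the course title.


INNER JOIN keeps only enrollments rows whose course_id matches an id in courses. Walk through each enrollment:
  - enrollment 1 (Hank): course_id=NULL, no match -> dropped
  - enrollment 2 (Tina): course_id=NULL, no match -> dropped
  - enrollment 3 (George): course_id=6 -> matches Algorithms
  - enrollment 4 (Bob): course_id=4 -> matches Databases
  - enrollment 5 (Victor): course_id=3 -> matches Programming
  - enrollment 6 (Quinn): course_id=2 -> matches Chemistry
  - enrollment 7 (Olivia): course_id=1 -> matches Economics
  - enrollment 8 (Grace): course_id=6 -> matches Algorithms
  - enrollment 9 (Julia): course_id=1 -> matches Economics
So 2 of 9 rows are dropped.

SQL:
SELECT a.student, b.title AS course
FROM enrollments a
INNER JOIN courses b ON a.course_id = b.id

Result:
student | course     
--------+------------
George  | Algorithms 
Bob     | Databases  
Victor  | Programming
Quinn   | Chemistry  
Olivia  | Economics  
Grace   | Algorithms 
Julia   | Economics  


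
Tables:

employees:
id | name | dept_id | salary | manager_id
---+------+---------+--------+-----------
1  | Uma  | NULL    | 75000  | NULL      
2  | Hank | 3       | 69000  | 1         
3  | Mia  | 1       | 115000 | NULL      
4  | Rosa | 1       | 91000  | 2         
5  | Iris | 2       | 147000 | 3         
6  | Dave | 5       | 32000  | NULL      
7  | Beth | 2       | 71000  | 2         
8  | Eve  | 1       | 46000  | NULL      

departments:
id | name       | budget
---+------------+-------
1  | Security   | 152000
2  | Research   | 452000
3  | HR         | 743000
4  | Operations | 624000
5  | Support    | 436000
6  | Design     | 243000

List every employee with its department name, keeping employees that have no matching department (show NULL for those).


LEFT JOIN keeps every row from employees (the left table); where dept_id has no match in departments, the department columns become NULL. Walk through each employee:
  - employee 1 (Uma): dept_id=NULL, no match -> kept with NULL
  - employee 2 (Hank): dept_id=3 -> matches HR
  - employee 3 (Mia): dept_id=1 -> matches Security
  - employee 4 (Rosa): dept_id=1 -> matches Security
  - employee 5 (Iris): dept_id=2 -> matches Research
  - employee 6 (Dave): dept_id=5 -> matches Support
  - employee 7 (Beth): dept_id=2 -> matches Research
  - employee 8 (Eve): dept_id=1 -> matches Security
All 8 rows appear; 1 has NULL department.

SQL:
SELECT a.name, b.name AS department
FROM employees a
LEFT JOIN departments b ON a.dept_id = b.id

Result:
name | department
-----+-----------
Uma  | NULL      
Hank | HR        
Mia  | Security  
Rosa | Security  
Iris | Research  
Dave | Support   
Beth | Research  
Eve  | Security  


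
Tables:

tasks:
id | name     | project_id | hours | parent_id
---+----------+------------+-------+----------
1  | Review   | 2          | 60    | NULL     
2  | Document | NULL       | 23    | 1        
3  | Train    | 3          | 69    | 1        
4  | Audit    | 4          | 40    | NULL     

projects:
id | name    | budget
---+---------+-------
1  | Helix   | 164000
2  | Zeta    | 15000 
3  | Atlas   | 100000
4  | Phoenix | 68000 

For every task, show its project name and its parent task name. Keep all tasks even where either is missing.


Two LEFT JOINs from the same base table tasks: one to projects via project_id, one to tasks itself via parent_id. Both are LEFT so every task is preserved.
Match against projects:
  - task 1 (Review): project_id=2 -> matches Zeta
  - task 2 (Document): project_id=NULL, no match -> kept with NULL
  - task 3 (Train): project_id=3 -> matches Atlas
  - task 4 (Audit): project_id=4 -> matches Phoenix
Match against tasks (self):
  - task 1 (Review): parent_id=NULL -> NULL
  - task 2 (Document): parent_id=1 -> Review
  - task 3 (Train): parent_id=1 -> Review
  - task 4 (Audit): parent_id=NULL -> NULL

SQL:
SELECT a.name, b.name AS project, c.name AS parent
FROM tasks a
LEFT JOIN projects b ON a.project_id = b.id
LEFT JOIN tasks c ON a.parent_id = c.id

Result:
name     | project | parent
---------+---------+-------
Review   | Zeta    | NULL  
Document | NULL    | Review
Train    | Atlas   | Review
Audit    | Phoenix | NULL  


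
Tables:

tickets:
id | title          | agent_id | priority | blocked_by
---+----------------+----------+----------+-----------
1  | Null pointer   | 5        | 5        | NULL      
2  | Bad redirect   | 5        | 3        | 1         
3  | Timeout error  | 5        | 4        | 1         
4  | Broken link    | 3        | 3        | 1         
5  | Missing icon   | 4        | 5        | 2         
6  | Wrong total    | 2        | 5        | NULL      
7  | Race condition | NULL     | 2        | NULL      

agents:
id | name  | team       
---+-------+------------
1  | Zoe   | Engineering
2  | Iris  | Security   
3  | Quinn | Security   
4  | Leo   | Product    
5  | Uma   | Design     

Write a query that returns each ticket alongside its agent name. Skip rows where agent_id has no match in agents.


INNER JOIN keeps only tickets rows whose agent_id matches an id in agents. Walk through each ticket:
  - ticket 1 (Null pointer): agent_id=5 -> matches Uma
  - ticket 2 (Bad redirect): agent_id=5 -> matches Uma
  - ticket 3 (Timeout error): agent_id=5 -> matches Uma
  - ticket 4 (Broken link): agent_id=3 -> matches Quinn
  - ticket 5 (Missing icon): agent_id=4 -> matches Leo
  - ticket 6 (Wrong total): agent_id=2 -> matches Iris
  - ticket 7 (Race condition): agent_id=NULL, no match -> dropped
So 1 of 7 rows is dropped.

SQL:
SELECT a.title, b.name AS agent
FROM tickets a
INNER JOIN agents b ON a.agent_id = b.id

Result:
title         | agent
--------------+------
Null pointer  | Uma  
Bad redirect  | Uma  
Timeout error | Uma  
Broken link   | Quinn
Missing icon  | Leo  
Wrong total   | Iris 


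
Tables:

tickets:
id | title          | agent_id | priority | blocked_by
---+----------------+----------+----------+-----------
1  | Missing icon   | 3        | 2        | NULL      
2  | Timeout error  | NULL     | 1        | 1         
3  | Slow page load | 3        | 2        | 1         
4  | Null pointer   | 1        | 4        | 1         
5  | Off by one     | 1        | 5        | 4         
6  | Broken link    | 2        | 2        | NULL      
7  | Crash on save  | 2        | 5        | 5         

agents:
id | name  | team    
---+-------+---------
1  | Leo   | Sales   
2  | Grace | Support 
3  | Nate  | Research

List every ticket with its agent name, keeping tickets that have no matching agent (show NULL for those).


LEFT JOIN keeps every row from tickets (the left table); where agent_id has no match in agents, the agent columns become NULL. Walk through each ticket:
  - ticket 1 (Missing icon): agent_id=3 -> matches Nate
  - ticket 2 (Timeout error): agent_id=NULL, no match -> kept with NULL
  - ticket 3 (Slow page load): agent_id=3 -> matches Nate
  - ticket 4 (Null pointer): agent_id=1 -> matches Leo
  - ticket 5 (Off by one): agent_id=1 -> matches Leo
  - ticket 6 (Broken link): agent_id=2 -> matches Grace
  - ticket 7 (Crash on save): agent_id=2 -> matches Grace
All 7 rows appear; 1 has NULL agent.

SQL:
SELECT a.title, b.name AS agent
FROM tickets a
LEFT JOIN agents b ON a.agent_id = b.id

Result:
title          | agent
---------------+------
Missing icon   | Nate 
Timeout error  | NULL 
Slow page load | Nate 
Null pointer   | Leo  
Off by one     | Leo  
Broken link    | Grace
Crash on save  | Grace


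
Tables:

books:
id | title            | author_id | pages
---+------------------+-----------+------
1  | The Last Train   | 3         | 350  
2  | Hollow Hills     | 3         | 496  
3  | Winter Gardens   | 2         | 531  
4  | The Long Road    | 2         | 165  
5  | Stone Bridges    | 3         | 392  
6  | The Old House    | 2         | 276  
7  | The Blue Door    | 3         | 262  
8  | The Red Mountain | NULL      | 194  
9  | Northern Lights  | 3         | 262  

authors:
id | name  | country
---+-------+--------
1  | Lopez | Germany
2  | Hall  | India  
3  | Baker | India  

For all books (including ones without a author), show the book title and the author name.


LEFT JOIN keeps every row from books (the left table); where author_id has no match in authors, the author columns become NULL. Walk through each book:
  - book 1 (The Last Train): author_id=3 -> matches Baker
  - book 2 (Hollow Hills): author_id=3 -> matches Baker
  - book 3 (Winter Gardens): author_id=2 -> matches Hall
  - book 4 (The Long Road): author_id=2 -> matches Hall
  - book 5 (Stone Bridges): author_id=3 -> matches Baker
  - book 6 (The Old House): author_id=2 -> matches Hall
  - book 7 (The Blue Door): author_id=3 -> matches Baker
  - book 8 (The Red Mountain): author_id=NULL, no match -> kept with NULL
  - book 9 (Northern Lights): author_id=3 -> matches Baker
All 9 rows appear; 1 has NULL author.

SQL:
SELECT a.title, b.name AS author
FROM books a
LEFT JOIN authors b ON a.author_id = b.id

Result:
title            | author
-----------------+-------
The Last Train   | Baker 
Hollow Hills     | Baker 
Winter Gardens   | Hall  
The Long Road    | Hall  
Stone Bridges    | Baker 
The Old House    | Hall  
The Blue Door    | Baker 
The Red Mountain | NULL  
Northern Lights  | Baker 


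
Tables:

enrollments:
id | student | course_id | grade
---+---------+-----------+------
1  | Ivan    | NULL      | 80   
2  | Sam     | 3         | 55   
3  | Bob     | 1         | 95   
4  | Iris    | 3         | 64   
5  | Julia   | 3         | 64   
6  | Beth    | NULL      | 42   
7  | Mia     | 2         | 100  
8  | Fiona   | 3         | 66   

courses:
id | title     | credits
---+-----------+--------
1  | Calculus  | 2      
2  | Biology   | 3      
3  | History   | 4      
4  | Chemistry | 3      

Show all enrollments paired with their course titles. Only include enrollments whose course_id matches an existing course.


INNER JOIN keeps only enrollments rows whose course_id matches an id in courses. Walk through each enrollment:
  - enrollment 1 (Ivan): course_id=NULL, no match -> dropped
  - enrollment 2 (Sam): course_id=3 -> matches History
  - enrollment 3 (Bob): course_id=1 -> matches Calculus
  - enrollment 4 (Iris): course_id=3 -> matches History
  - enrollment 5 (Julia): course_id=3 -> matches History
  - enrollment 6 (Beth): course_id=NULL, no match -> dropped
  - enrollment 7 (Mia): course_id=2 -> matches Biology
  - enrollment 8 (Fiona): course_id=3 -> matches History
So 2 of 8 rows are dropped.

SQL:
SELECT a.student, b.title AS course
FROM enrollments a
INNER JOIN courses b ON a.course_id = b.id

Result:
student | course  
--------+---------
Sam     | History 
Bob     | Calculus
Iris    | History 
Julia   | History 
Mia     | Biology 
Fiona   | History 


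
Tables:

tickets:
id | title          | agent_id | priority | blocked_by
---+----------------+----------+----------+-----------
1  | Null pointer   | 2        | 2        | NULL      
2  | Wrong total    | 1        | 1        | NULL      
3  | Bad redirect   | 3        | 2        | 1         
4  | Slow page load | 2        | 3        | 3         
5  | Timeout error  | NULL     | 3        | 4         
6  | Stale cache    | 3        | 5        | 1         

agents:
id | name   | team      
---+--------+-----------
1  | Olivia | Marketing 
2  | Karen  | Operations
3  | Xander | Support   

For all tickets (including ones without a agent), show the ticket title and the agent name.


LEFT JOIN keeps every row from tickets (the left table); where agent_id has no match in agents, the agent columns become NULL. Walk through each ticket:
  - ticket 1 (Null pointer): agent_id=2 -> matches Karen
  - ticket 2 (Wrong total): agent_id=1 -> matches Olivia
  - ticket 3 (Bad redirect): agent_id=3 -> matches Xander
  - ticket 4 (Slow page load): agent_id=2 -> matches Karen
  - ticket 5 (Timeout error): agent_id=NULL, no match -> kept with NULL
  - ticket 6 (Stale cache): agent_id=3 -> matches Xander
All 6 rows appear; 1 has NULL agent.

SQL:
SELECT a.title, b.name AS agent
FROM tickets a
LEFT JOIN agents b ON a.agent_id = b.id

Result:
title          | agent 
---------------+-------
Null pointer   | Karen 
Wrong total    | Olivia
Bad redirect   | Xander
Slow page load | Karen 
Timeout error  | NULL  
Stale cache    | Xander


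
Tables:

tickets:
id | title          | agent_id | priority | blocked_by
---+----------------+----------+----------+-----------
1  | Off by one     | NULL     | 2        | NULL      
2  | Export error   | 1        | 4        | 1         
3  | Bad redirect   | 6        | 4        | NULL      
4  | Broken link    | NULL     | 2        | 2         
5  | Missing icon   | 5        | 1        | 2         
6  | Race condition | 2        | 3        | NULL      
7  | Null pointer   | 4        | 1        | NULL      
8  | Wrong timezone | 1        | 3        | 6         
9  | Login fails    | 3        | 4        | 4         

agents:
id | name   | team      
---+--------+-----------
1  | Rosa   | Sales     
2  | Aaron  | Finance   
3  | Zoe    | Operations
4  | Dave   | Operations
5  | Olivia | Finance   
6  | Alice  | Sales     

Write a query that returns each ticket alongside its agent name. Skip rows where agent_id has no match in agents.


INNER JOIN keeps only tickets rows whose agent_id matches an id in agents. Walk through each ticket:
  - ticket 1 (Off by one): agent_id=NULL, no match -> dropped
  - ticket 2 (Export error): agent_id=1 -> matches Rosa
  - ticket 3 (Bad redirect): agent_id=6 -> matches Alice
  - ticket 4 (Broken link): agent_id=NULL, no match -> dropped
  - ticket 5 (Missing icon): agent_id=5 -> matches Olivia
  - ticket 6 (Race condition): agent_id=2 -> matches Aaron
  - ticket 7 (Null pointer): agent_id=4 -> matches Dave
  - ticket 8 (Wrong timezone): agent_id=1 -> matches Rosa
  - ticket 9 (Login fails): agent_id=3 -> matches Zoe
So 2 of 9 rows are dropped.

SQL:
SELECT a.title, b.name AS agent
FROM tickets a
INNER JOIN agents b ON a.agent_id = b.id

Result:
title          | agent 
---------------+-------
Export error   | Rosa  
Bad redirect   | Alice 
Missing icon   | Olivia
Race condition | Aaron 
Null pointer   | Dave  
Wrong timezone | Rosa  
Login fails    | Zoe   


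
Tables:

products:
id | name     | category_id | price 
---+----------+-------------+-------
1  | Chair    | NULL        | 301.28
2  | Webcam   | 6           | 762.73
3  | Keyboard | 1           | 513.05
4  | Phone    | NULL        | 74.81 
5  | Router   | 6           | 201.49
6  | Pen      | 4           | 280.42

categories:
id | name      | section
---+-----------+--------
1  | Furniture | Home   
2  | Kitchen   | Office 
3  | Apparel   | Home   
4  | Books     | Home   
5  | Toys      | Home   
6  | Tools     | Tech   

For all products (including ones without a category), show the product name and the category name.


LEFT JOIN keeps every row from products (the left table); where category_id has no match in categories, the category columns become NULL. Walk through each product:
  - product 1 (Chair): category_id=NULL, no match -> kept with NULL
  - product 2 (Webcam): category_id=6 -> matches Tools
  - product 3 (Keyboard): category_id=1 -> matches Furniture
  - product 4 (Phone): category_id=NULL, no match -> kept with NULL
  - product 5 (Router): category_id=6 -> matches Tools
  - product 6 (Pen): category_id=4 -> matches Books
All 6 rows appear; 2 have NULL category.

SQL:
SELECT a.name, b.name AS category
FROM products a
LEFT JOIN categories b ON a.category_id = b.id

Result:
name     | category 
---------+----------
Chair    | NULL     
Webcam   | Tools    
Keyboard | Furniture
Phone    | NULL     
Router   | Tools    
Pen      | Books    


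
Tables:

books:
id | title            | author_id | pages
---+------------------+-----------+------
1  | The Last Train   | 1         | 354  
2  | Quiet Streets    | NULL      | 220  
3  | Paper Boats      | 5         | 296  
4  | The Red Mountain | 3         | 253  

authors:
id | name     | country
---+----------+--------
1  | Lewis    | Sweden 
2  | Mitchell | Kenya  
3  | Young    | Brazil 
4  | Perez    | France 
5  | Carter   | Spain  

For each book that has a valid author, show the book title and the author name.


INNER JOIN keeps only books rows whose author_id matches an id in authors. Walk through each book:
  - book 1 (The Last Train): author_id=1 -> matches Lewis
  - book 2 (Quiet Streets): author_id=NULL, no match -> dropped
  - book 3 (Paper Boats): author_id=5 -> matches Carter
  - book 4 (The Red Mountain): author_id=3 -> matches Young
So 1 of 4 rows is dropped.

SQL:
SELECT a.title, b.name AS author
FROM books a
INNER JOIN authors b ON a.author_id = b.id

Result:
title            | author
-----------------+-------
The Last Train   | Lewis 
Paper Boats      | Carter
The Red Mountain | Young 


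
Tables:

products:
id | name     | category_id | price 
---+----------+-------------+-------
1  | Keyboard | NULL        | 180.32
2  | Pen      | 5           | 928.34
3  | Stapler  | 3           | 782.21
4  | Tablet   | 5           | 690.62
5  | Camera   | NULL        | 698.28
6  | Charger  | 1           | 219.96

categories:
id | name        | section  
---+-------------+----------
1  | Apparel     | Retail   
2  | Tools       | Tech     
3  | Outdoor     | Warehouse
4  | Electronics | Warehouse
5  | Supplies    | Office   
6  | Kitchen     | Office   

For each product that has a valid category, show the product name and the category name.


INNER JOIN keeps only products rows whose category_id matches an id in categories. Walk through each product:
  - product 1 (Keyboard): category_id=NULL, no match -> dropped
  - product 2 (Pen): category_id=5 -> matches Supplies
  - product 3 (Stapler): category_id=3 -> matches Outdoor
  - product 4 (Tablet): category_id=5 -> matches Supplies
  - product 5 (Camera): category_id=NULL, no match -> dropped
  - product 6 (Charger): category_id=1 -> matches Apparel
So 2 of 6 rows are dropped.

SQL:
SELECT a.name, b.name AS category
FROM products a
INNER JOIN categories b ON a.category_id = b.id

Result:
name    | category
--------+---------
Pen     | Supplies
Stapler | Outdoor 
Tablet  | Supplies
Charger | Apparel 


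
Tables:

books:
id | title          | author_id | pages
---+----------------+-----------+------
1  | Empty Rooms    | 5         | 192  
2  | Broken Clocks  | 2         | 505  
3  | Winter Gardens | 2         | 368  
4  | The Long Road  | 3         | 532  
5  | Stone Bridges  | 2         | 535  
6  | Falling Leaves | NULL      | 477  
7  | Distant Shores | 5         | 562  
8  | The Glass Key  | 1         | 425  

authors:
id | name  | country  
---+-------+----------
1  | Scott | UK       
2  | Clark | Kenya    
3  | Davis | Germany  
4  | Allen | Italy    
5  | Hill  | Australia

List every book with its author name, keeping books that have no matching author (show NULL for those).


LEFT JOIN keeps every row from books (the left table); where author_id has no match in authors, the author columns become NULL. Walk through each book:
  - book 1 (Empty Rooms): author_id=5 -> matches Hill
  - book 2 (Broken Clocks): author_id=2 -> matches Clark
  - book 3 (Winter Gardens): author_id=2 -> matches Clark
  - book 4 (The Long Road): author_id=3 -> matches Davis
  - book 5 (Stone Bridges): author_id=2 -> matches Clark
  - book 6 (Falling Leaves): author_id=NULL, no match -> kept with NULL
  - book 7 (Distant Shores): author_id=5 -> matches Hill
  - book 8 (The Glass Key): author_id=1 -> matches Scott
All 8 rows appear; 1 has NULL author.

SQL:
SELECT a.title, b.name AS author
FROM books a
LEFT JOIN authors b ON a.author_id = b.id

Result:
title          | author
---------------+-------
Empty Rooms    | Hill  
Broken Clocks  | Clark 
Winter Gardens | Clark 
The Long Road  | Davis 
Stone Bridges  | Clark 
Falling Leaves | NULL  
Distant Shores | Hill  
The Glass Key  | Scott 


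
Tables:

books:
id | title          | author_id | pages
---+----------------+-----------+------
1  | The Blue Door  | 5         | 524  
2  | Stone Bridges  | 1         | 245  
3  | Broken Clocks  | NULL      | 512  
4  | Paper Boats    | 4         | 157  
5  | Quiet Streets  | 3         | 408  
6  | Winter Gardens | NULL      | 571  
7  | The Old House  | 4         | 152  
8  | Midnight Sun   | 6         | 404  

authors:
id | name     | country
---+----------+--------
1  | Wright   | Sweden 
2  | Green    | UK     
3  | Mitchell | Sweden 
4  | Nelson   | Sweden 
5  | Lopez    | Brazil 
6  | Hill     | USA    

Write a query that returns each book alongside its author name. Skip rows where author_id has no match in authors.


INNER JOIN keeps only books rows whose author_id matches an id in authors. Walk through each book:
  - book 1 (The Blue Door): author_id=5 -> matches Lopez
  - book 2 (Stone Bridges): author_id=1 -> matches Wright
  - book 3 (Broken Clocks): author_id=NULL, no match -> dropped
  - book 4 (Paper Boats): author_id=4 -> matches Nelson
  - book 5 (Quiet Streets): author_id=3 -> matches Mitchell
  - book 6 (Winter Gardens): author_id=NULL, no match -> dropped
  - book 7 (The Old House): author_id=4 -> matches Nelson
  - book 8 (Midnight Sun): author_id=6 -> matches Hill
So 2 of 8 rows are dropped.

SQL:
SELECT a.title, b.name AS author
FROM books a
INNER JOIN authors b ON a.author_id = b.id

Result:
title         | author  
--------------+---------
The Blue Door | Lopez   
Stone Bridges | Wright  
Paper Boats   | Nelson  
Quiet Streets | Mitchell
The Old House | Nelson  
Midnight Sun  | Hill    


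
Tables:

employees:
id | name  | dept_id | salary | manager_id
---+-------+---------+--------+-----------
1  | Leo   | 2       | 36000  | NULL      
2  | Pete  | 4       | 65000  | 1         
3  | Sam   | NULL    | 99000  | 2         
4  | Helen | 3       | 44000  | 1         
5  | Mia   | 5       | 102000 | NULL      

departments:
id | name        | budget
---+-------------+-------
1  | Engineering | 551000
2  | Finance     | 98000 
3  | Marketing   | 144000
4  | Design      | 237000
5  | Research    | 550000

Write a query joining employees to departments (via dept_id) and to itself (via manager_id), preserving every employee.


Two LEFT JOINs from the same base table employees: one to departments via dept_id, one to employees itself via manager_id. Both are LEFT so every employee is preserved.
Match against departments:
  - employee 1 (Leo): dept_id=2 -> matches Finance
  - employee 2 (Pete): dept_id=4 -> matches Design
  - employee 3 (Sam): dept_id=NULL, no match -> kept with NULL
  - employee 4 (Helen): dept_id=3 -> matches Marketing
  - employee 5 (Mia): dept_id=5 -> matches Research
Match against employees (self):
  - employee 1 (Leo): manager_id=NULL -> NULL
  - employee 2 (Pete): manager_id=1 -> Leo
  - employee 3 (Sam): manager_id=2 -> Pete
  - employee 4 (Helen): manager_id=1 -> Leo
  - employee 5 (Mia): manager_id=NULL -> NULL

SQL:
SELECT a.name, b.name AS department, c.name AS manager
FROM employees a
LEFT JOIN departments b ON a.dept_id = b.id
LEFT JOIN employees c ON a.manager_id = c.id

Result:
name  | department | manager
------+------------+--------
Leo   | Finance    | NULL   
Pete  | Design     | Leo    
Sam   | NULL       | Pete   
Helen | Marketing  | Leo    
Mia   | Research   | NULL   


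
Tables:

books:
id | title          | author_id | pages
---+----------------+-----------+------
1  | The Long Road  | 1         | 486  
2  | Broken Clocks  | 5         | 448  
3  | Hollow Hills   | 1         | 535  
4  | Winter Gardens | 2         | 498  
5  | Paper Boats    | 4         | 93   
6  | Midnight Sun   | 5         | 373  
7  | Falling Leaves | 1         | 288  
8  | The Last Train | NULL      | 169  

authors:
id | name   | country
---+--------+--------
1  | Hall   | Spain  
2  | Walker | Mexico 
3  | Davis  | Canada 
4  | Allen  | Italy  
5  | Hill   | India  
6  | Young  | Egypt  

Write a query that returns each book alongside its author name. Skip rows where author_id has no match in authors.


INNER JOIN keeps only books rows whose author_id matches an id in authors. Walk through each book:
  - book 1 (The Long Road): author_id=1 -> matches Hall
  - book 2 (Broken Clocks): author_id=5 -> matches Hill
  - book 3 (Hollow Hills): author_id=1 -> matches Hall
  - book 4 (Winter Gardens): author_id=2 -> matches Walker
  - book 5 (Paper Boats): author_id=4 -> matches Allen
  - book 6 (Midnight Sun): author_id=5 -> matches Hill
  - book 7 (Falling Leaves): author_id=1 -> matches Hall
  - book 8 (The Last Train): author_id=NULL, no match -> dropped
So 1 of 8 rows is dropped.

SQL:
SELECT a.title, b.name AS author
FROM books a
INNER JOIN authors b ON a.author_id = b.id

Result:
title          | author
---------------+-------
The Long Road  | Hall  
Broken Clocks  | Hill  
Hollow Hills   | Hall  
Winter Gardens | Walker
Paper Boats    | Allen 
Midnight Sun   | Hill  
Falling Leaves | Hall  


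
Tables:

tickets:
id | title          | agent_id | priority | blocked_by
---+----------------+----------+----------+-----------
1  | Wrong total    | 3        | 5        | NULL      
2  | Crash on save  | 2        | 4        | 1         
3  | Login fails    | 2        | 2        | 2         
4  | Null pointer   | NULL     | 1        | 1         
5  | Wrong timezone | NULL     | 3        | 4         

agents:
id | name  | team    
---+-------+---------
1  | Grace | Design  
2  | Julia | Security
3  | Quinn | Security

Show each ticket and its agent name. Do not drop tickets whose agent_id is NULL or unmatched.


LEFT JOIN keeps every row from tickets (the left table); where agent_id has no match in agents, the agent columns become NULL. Walk through each ticket:
  - ticket 1 (Wrong total): agent_id=3 -> matches Quinn
  - ticket 2 (Crash on save): agent_id=2 -> matches Julia
  - ticket 3 (Login fails): agent_id=2 -> matches Julia
  - ticket 4 (Null pointer): agent_id=NULL, no match -> kept with NULL
  - ticket 5 (Wrong timezone): agent_id=NULL, no match -> kept with NULL
All 5 rows appear; 2 have NULL agent.

SQL:
SELECT a.title, b.name AS agent
FROM tickets a
LEFT JOIN agents b ON a.agent_id = b.id

Result:
title          | agent
---------------+------
Wrong total    | Quinn
Crash on save  | Julia
Login fails    | Julia
Null pointer   | NULL 
Wrong timezone | NULL 


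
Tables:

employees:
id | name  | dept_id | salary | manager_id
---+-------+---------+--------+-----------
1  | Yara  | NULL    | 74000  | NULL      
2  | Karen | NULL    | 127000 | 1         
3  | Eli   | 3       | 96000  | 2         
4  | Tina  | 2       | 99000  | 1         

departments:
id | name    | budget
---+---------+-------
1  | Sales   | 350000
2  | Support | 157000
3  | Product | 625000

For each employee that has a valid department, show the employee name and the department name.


INNER JOIN keeps only employees rows whose dept_id matches an id in departments. Walk through each employee:
  - employee 1 (Yara): dept_id=NULL, no match -> dropped
  - employee 2 (Karen): dept_id=NULL, no match -> dropped
  - employee 3 (Eli): dept_id=3 -> matches Product
  - employee 4 (Tina): dept_id=2 -> matches Support
So 2 of 4 rows are dropped.

SQL:
SELECT a.name, b.name AS department
FROM employees a
INNER JOIN departments b ON a.dept_id = b.id

Result:
name | department
-----+-----------
Eli  | Product   
Tina | Support   


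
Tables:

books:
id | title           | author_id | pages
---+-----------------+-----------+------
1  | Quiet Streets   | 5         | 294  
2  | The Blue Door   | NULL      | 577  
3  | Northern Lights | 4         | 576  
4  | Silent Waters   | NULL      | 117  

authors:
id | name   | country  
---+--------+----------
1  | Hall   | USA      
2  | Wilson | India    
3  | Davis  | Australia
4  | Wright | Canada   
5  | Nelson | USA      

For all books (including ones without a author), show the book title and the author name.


LEFT JOIN keeps every row from books (the left table); where author_id has no match in authors, the author columns become NULL. Walk through each book:
  - book 1 (Quiet Streets): author_id=5 -> matches Nelson
  - book 2 (The Blue Door): author_id=NULL, no match -> kept with NULL
  - book 3 (Northern Lights): author_id=4 -> matches Wright
  - book 4 (Silent Waters): author_id=NULL, no match -> kept with NULL
All 4 rows appear; 2 have NULL author.

SQL:
SELECT a.title, b.name AS author
FROM books a
LEFT JOIN authors b ON a.author_id = b.id

Result:
title           | author
----------------+-------
Quiet Streets   | Nelson
The Blue Door   | NULL  
Northern Lights | Wright
Silent Waters   | NULL  


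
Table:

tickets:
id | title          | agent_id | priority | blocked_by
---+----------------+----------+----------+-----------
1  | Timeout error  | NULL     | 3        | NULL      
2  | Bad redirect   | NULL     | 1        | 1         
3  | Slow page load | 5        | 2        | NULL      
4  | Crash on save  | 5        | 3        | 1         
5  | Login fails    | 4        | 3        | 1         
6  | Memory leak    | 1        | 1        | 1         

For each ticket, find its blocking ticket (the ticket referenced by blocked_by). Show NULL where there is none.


This is a self-join: tickets is joined to a second copy of itself, matching each row's blocked_by to another row's id. Use LEFT JOIN so rows with blocked_by=NULL are kept.
  - ticket 1 (Timeout error): blocked_by=NULL -> NULL
  - ticket 2 (Bad redirect): blocked_by=1 -> Timeout error
  - ticket 3 (Slow page load): blocked_by=NULL -> NULL
  - ticket 4 (Crash on save): blocked_by=1 -> Timeout error
  - ticket 5 (Login fails): blocked_by=1 -> Timeout error
  - ticket 6 (Memory leak): blocked_by=1 -> Timeout error

SQL:
SELECT a.title AS item, b.title AS blocked_by
FROM tickets a
LEFT JOIN tickets b ON a.blocked_by = b.id

Result:
item           | blocked_by   
---------------+--------------
Timeout error  | NULL         
Bad redirect   | Timeout error
Slow page load | NULL         
Crash on save  | Timeout error
Login fails    | Timeout error
Memory leak    | Timeout error


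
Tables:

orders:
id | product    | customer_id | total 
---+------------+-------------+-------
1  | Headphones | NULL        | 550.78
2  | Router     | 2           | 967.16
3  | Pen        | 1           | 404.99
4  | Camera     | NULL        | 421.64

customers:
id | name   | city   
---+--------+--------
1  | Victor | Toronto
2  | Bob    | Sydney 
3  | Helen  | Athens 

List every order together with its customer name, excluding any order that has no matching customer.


INNER JOIN keeps only orders rows whose customer_id matches an id in customers. Walk through each order:
  - order 1 (Headphones): customer_id=NULL, no match -> dropped
  - order 2 (Router): customer_id=2 -> matches Bob
  - order 3 (Pen): customer_id=1 -> matches Victor
  - order 4 (Camera): customer_id=NULL, no match -> dropped
So 2 of 4 rows are dropped.

SQL:
SELECT a.product, b.name AS customer
FROM orders a
INNER JOIN customers b ON a.customer_id = b.id

Result:
product | customer
--------+---------
Router  | Bob     
Pen     | Victor  


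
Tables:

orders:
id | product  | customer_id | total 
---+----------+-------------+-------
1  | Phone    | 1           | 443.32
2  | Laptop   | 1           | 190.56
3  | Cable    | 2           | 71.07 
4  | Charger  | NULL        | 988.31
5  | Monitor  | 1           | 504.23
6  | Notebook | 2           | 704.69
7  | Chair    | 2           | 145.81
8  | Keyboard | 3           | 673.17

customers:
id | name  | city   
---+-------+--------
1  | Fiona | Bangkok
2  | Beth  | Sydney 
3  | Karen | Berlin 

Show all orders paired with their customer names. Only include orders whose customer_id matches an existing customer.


INNER JOIN keeps only orders rows whose customer_id matches an id in customers. Walk through each order:
  - order 1 (Phone): customer_id=1 -> matches Fiona
  - order 2 (Laptop): customer_id=1 -> matches Fiona
  - order 3 (Cable): customer_id=2 -> matches Beth
  - order 4 (Charger): customer_id=NULL, no match -> dropped
  - order 5 (Monitor): customer_id=1 -> matches Fiona
  - order 6 (Notebook): customer_id=2 -> matches Beth
  - order 7 (Chair): customer_id=2 -> matches Beth
  - order 8 (Keyboard): customer_id=3 -> matches Karen
So 1 of 8 rows is dropped.

SQL:
SELECT a.product, b.name AS customer
FROM orders a
INNER JOIN customers b ON a.customer_id = b.id

Result:
product  | customer
---------+---------
Phone    | Fiona   
Laptop   | Fiona   
Cable    | Beth    
Monitor  | Fiona   
Notebook | Beth    
Chair    | Beth    
Keyboard | Karen   
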